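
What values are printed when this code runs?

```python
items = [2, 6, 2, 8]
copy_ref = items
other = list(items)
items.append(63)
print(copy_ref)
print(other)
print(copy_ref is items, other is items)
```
[2, 6, 2, 8, 63]
[2, 6, 2, 8]
True False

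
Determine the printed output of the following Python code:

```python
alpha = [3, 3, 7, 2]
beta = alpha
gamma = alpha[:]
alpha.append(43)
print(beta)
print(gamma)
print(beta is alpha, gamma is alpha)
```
[3, 3, 7, 2, 43]
[3, 3, 7, 2]
True False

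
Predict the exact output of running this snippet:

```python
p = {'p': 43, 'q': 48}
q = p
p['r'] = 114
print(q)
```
{'p': 43, 'q': 48, 'r': 114}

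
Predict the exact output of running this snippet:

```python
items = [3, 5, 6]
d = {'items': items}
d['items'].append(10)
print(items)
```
[3, 5, 6, 10]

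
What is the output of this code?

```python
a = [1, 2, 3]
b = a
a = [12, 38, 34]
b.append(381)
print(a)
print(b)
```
[12, 38, 34]
[1, 2, 3, 381]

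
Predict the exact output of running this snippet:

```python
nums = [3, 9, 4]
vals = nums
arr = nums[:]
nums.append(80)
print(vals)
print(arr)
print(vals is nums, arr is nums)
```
[3, 9, 4, 80]
[3, 9, 4]
True False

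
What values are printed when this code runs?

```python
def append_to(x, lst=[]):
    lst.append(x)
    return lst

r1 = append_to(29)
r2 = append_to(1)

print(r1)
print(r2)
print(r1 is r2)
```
[29, 1]
[29, 1]
True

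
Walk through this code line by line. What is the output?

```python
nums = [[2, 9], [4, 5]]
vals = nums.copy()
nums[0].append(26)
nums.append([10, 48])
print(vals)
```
[[2, 9, 26], [4, 5]]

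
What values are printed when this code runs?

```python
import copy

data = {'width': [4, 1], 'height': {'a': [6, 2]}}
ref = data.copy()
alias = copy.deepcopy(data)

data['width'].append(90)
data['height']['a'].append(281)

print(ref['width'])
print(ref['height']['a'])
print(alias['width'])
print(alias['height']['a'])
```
[4, 1, 90]
[6, 2, 281]
[4, 1]
[6, 2]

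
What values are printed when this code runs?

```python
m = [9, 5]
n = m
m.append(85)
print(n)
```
[9, 5, 85]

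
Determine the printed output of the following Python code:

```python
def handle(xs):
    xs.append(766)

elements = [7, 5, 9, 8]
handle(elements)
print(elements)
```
[7, 5, 9, 8, 766]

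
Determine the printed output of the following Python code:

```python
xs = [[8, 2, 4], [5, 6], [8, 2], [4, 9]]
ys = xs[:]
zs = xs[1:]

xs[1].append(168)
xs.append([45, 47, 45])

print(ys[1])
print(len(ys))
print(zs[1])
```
[5, 6, 168]
4
[8, 2]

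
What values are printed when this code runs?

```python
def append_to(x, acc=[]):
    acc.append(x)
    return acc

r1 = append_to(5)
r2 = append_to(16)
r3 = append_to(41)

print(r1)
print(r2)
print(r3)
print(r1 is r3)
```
[5, 16, 41]
[5, 16, 41]
[5, 16, 41]
True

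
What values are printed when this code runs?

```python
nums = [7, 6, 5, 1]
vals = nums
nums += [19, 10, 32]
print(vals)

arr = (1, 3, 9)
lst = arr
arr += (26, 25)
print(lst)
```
[7, 6, 5, 1, 19, 10, 32]
(1, 3, 9)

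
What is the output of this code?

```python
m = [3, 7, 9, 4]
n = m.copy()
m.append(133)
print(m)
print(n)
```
[3, 7, 9, 4, 133]
[3, 7, 9, 4]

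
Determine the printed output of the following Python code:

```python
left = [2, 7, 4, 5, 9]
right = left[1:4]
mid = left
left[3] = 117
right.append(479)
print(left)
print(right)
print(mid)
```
[2, 7, 4, 117, 9]
[7, 4, 5, 479]
[2, 7, 4, 117, 9]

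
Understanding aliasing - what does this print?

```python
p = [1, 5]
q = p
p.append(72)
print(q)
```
[1, 5, 72]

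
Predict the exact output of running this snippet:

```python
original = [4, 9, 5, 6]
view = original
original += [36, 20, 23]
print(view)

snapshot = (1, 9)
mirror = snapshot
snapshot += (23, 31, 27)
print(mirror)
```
[4, 9, 5, 6, 36, 20, 23]
(1, 9)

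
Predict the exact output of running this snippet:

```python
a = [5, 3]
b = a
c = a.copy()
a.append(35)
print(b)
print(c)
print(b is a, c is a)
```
[5, 3, 35]
[5, 3]
True False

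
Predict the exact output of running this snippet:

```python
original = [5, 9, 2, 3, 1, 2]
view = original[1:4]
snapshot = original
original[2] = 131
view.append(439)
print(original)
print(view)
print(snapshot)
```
[5, 9, 131, 3, 1, 2]
[9, 2, 3, 439]
[5, 9, 131, 3, 1, 2]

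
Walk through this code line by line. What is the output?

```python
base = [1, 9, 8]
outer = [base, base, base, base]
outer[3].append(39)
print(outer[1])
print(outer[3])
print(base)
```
[1, 9, 8, 39]
[1, 9, 8, 39]
[1, 9, 8, 39]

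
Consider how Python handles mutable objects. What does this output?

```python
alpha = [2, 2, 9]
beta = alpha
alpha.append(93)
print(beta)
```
[2, 2, 9, 93]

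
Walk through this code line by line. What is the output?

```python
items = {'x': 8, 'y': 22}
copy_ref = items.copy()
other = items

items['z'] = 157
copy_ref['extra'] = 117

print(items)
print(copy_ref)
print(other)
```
{'x': 8, 'y': 22, 'z': 157}
{'x': 8, 'y': 22, 'extra': 117}
{'x': 8, 'y': 22, 'z': 157}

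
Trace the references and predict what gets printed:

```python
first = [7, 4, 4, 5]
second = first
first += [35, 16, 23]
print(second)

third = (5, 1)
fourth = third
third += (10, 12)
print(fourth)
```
[7, 4, 4, 5, 35, 16, 23]
(5, 1)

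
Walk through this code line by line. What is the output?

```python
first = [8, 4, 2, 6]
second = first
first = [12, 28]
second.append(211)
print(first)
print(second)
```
[12, 28]
[8, 4, 2, 6, 211]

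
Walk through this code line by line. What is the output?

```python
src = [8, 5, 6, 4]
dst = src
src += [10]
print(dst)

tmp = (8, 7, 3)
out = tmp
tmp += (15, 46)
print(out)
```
[8, 5, 6, 4, 10]
(8, 7, 3)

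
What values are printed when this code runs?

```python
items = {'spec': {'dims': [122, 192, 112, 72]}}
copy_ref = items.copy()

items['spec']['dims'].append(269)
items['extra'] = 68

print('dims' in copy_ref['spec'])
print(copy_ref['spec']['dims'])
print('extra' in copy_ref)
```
True
[122, 192, 112, 72, 269]
False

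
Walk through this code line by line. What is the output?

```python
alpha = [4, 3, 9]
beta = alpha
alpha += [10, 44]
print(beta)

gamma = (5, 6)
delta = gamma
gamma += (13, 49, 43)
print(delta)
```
[4, 3, 9, 10, 44]
(5, 6)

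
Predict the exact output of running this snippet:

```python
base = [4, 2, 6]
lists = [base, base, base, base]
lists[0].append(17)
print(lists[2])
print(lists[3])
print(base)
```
[4, 2, 6, 17]
[4, 2, 6, 17]
[4, 2, 6, 17]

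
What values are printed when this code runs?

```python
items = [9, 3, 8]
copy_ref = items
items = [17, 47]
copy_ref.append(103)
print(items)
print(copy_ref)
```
[17, 47]
[9, 3, 8, 103]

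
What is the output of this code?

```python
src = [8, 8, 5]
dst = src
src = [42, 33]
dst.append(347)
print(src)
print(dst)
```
[42, 33]
[8, 8, 5, 347]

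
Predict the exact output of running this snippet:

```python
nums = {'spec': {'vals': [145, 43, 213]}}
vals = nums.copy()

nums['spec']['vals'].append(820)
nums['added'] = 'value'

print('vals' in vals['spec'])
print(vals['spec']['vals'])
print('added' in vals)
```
True
[145, 43, 213, 820]
False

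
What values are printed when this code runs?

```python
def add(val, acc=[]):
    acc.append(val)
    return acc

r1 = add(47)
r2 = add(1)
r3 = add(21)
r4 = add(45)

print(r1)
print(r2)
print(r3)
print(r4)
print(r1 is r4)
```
[47, 1, 21, 45]
[47, 1, 21, 45]
[47, 1, 21, 45]
[47, 1, 21, 45]
True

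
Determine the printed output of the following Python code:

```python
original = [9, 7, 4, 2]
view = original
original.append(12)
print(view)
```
[9, 7, 4, 2, 12]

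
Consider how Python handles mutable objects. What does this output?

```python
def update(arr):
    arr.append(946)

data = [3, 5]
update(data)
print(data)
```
[3, 5, 946]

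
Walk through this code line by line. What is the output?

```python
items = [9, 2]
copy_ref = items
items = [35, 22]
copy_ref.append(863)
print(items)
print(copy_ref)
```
[35, 22]
[9, 2, 863]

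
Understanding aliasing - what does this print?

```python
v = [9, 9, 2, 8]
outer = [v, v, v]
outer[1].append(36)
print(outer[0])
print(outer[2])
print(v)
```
[9, 9, 2, 8, 36]
[9, 9, 2, 8, 36]
[9, 9, 2, 8, 36]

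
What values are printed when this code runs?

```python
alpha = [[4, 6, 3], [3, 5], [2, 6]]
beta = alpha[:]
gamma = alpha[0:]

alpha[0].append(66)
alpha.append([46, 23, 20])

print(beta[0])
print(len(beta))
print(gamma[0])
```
[4, 6, 3, 66]
3
[4, 6, 3, 66]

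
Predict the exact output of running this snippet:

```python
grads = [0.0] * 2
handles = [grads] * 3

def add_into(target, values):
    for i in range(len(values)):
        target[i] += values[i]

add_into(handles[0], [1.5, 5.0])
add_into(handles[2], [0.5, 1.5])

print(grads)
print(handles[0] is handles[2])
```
[2.0, 6.5]
True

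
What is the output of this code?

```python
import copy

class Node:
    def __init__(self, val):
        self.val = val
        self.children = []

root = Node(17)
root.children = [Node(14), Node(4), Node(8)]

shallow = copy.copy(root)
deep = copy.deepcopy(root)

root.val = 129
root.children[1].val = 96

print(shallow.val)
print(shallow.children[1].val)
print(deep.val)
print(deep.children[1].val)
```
17
96
17
4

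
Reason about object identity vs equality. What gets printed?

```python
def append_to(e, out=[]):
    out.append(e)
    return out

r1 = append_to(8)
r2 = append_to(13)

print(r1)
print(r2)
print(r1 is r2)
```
[8, 13]
[8, 13]
True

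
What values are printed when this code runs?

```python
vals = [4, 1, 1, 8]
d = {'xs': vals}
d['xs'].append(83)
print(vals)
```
[4, 1, 1, 8, 83]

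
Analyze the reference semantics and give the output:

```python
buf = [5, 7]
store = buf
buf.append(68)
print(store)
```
[5, 7, 68]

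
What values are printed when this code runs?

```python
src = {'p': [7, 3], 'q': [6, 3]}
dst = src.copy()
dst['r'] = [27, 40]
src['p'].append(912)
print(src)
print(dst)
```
{'p': [7, 3, 912], 'q': [6, 3]}
{'p': [7, 3, 912], 'q': [6, 3], 'r': [27, 40]}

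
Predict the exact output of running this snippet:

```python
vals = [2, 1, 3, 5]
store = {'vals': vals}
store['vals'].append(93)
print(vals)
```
[2, 1, 3, 5, 93]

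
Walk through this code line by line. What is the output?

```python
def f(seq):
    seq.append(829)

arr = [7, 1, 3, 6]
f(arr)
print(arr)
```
[7, 1, 3, 6, 829]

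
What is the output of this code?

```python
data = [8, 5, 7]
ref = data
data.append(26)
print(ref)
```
[8, 5, 7, 26]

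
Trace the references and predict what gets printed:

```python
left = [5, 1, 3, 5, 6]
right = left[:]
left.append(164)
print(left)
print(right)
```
[5, 1, 3, 5, 6, 164]
[5, 1, 3, 5, 6]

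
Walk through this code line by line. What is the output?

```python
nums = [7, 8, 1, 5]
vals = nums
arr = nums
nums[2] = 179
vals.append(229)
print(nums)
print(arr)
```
[7, 8, 179, 5, 229]
[7, 8, 179, 5, 229]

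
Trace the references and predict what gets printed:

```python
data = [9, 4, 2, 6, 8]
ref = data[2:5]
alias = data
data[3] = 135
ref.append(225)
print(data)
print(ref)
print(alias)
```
[9, 4, 2, 135, 8]
[2, 6, 8, 225]
[9, 4, 2, 135, 8]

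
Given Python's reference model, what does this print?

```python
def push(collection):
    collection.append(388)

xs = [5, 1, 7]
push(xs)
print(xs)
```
[5, 1, 7, 388]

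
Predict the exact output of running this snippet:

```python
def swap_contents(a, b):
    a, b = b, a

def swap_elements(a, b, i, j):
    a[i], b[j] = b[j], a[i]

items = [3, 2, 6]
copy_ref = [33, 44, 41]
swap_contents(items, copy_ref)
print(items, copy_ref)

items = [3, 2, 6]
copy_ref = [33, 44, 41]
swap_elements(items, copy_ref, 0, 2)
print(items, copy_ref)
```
[3, 2, 6] [33, 44, 41]
[41, 2, 6] [33, 44, 3]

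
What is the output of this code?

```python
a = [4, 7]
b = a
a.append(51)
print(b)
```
[4, 7, 51]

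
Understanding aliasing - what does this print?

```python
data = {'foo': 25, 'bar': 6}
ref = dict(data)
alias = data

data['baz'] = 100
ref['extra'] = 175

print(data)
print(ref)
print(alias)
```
{'foo': 25, 'bar': 6, 'baz': 100}
{'foo': 25, 'bar': 6, 'extra': 175}
{'foo': 25, 'bar': 6, 'baz': 100}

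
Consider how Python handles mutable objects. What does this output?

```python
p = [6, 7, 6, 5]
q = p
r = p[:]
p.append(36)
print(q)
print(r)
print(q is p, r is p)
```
[6, 7, 6, 5, 36]
[6, 7, 6, 5]
True False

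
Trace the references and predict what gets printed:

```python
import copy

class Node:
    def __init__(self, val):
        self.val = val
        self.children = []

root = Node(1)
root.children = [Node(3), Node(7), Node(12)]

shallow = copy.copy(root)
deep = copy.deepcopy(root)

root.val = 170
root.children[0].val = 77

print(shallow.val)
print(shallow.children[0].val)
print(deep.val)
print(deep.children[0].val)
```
1
77
1
3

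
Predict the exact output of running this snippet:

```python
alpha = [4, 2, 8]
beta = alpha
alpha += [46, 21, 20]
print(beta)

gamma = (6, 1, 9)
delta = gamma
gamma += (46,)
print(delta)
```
[4, 2, 8, 46, 21, 20]
(6, 1, 9)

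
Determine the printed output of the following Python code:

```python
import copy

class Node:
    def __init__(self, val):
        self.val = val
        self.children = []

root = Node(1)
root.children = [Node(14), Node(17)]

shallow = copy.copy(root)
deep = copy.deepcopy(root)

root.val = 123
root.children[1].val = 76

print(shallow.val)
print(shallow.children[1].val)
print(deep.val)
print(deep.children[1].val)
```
1
76
1
17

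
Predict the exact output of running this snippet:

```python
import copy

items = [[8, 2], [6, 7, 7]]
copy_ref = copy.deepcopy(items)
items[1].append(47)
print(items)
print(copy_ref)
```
[[8, 2], [6, 7, 7, 47]]
[[8, 2], [6, 7, 7]]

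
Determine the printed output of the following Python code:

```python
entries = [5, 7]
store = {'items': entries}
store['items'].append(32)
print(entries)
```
[5, 7, 32]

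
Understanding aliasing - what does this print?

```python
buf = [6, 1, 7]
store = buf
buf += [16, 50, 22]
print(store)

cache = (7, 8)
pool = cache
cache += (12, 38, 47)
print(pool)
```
[6, 1, 7, 16, 50, 22]
(7, 8)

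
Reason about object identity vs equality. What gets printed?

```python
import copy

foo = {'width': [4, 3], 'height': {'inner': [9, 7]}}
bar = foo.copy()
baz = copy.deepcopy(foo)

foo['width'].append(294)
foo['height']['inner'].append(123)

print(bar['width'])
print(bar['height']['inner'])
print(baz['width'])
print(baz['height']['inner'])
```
[4, 3, 294]
[9, 7, 123]
[4, 3]
[9, 7]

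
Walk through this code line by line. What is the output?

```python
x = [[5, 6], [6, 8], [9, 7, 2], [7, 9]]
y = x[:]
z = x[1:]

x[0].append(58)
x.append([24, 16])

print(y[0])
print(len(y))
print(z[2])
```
[5, 6, 58]
4
[7, 9]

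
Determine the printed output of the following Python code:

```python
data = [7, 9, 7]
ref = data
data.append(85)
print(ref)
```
[7, 9, 7, 85]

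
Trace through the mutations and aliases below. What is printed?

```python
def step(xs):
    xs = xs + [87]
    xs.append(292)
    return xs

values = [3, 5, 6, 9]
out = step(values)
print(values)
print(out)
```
[3, 5, 6, 9]
[3, 5, 6, 9, 87, 292]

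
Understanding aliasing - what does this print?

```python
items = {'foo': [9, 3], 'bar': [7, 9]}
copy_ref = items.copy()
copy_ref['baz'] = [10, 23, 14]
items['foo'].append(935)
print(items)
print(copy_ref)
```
{'foo': [9, 3, 935], 'bar': [7, 9]}
{'foo': [9, 3, 935], 'bar': [7, 9], 'baz': [10, 23, 14]}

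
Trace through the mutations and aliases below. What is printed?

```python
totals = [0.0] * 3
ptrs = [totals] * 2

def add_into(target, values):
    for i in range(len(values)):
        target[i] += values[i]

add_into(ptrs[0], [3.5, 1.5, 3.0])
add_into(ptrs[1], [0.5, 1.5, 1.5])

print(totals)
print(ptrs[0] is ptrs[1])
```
[4.0, 3.0, 4.5]
True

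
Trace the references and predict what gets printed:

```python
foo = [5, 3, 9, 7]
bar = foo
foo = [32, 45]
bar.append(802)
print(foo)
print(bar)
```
[32, 45]
[5, 3, 9, 7, 802]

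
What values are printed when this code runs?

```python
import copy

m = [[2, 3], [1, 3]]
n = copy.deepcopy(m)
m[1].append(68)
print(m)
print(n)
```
[[2, 3], [1, 3, 68]]
[[2, 3], [1, 3]]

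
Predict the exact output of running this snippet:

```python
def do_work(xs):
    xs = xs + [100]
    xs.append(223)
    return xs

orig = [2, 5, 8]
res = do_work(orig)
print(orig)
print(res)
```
[2, 5, 8]
[2, 5, 8, 100, 223]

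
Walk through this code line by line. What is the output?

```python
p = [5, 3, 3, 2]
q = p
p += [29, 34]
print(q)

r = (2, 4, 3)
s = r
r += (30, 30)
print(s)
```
[5, 3, 3, 2, 29, 34]
(2, 4, 3)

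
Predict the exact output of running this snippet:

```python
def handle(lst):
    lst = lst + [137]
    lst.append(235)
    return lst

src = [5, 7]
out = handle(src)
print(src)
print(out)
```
[5, 7]
[5, 7, 137, 235]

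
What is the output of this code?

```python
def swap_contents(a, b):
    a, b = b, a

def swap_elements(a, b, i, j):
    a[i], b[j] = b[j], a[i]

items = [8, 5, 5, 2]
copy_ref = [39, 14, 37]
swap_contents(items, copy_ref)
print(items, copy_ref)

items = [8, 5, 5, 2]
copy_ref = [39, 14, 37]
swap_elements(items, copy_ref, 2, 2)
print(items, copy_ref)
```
[8, 5, 5, 2] [39, 14, 37]
[8, 5, 37, 2] [39, 14, 5]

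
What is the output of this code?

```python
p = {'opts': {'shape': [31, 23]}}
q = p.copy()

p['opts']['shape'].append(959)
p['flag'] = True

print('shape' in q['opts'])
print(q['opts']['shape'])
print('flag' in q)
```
True
[31, 23, 959]
False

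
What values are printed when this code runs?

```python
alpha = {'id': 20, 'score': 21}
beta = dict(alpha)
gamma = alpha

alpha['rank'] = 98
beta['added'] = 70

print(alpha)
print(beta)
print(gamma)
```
{'id': 20, 'score': 21, 'rank': 98}
{'id': 20, 'score': 21, 'added': 70}
{'id': 20, 'score': 21, 'rank': 98}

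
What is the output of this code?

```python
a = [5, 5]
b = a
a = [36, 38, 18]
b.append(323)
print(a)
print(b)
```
[36, 38, 18]
[5, 5, 323]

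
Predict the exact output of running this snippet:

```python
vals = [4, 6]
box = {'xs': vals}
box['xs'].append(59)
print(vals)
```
[4, 6, 59]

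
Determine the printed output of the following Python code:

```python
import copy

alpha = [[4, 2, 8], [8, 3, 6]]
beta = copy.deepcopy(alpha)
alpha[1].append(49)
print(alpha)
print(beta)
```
[[4, 2, 8], [8, 3, 6, 49]]
[[4, 2, 8], [8, 3, 6]]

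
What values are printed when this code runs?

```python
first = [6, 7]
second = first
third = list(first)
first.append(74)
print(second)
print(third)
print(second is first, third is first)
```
[6, 7, 74]
[6, 7]
True False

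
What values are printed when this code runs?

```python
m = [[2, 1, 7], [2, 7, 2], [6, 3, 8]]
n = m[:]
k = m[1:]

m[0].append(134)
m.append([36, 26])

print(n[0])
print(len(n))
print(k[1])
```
[2, 1, 7, 134]
3
[6, 3, 8]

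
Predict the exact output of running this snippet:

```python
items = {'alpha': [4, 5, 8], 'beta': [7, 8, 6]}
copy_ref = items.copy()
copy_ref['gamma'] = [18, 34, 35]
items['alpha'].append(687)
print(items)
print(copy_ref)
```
{'alpha': [4, 5, 8, 687], 'beta': [7, 8, 6]}
{'alpha': [4, 5, 8, 687], 'beta': [7, 8, 6], 'gamma': [18, 34, 35]}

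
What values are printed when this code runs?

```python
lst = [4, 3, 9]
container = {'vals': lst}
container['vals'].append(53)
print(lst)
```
[4, 3, 9, 53]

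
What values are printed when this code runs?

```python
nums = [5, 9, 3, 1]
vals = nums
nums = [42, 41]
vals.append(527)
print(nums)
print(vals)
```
[42, 41]
[5, 9, 3, 1, 527]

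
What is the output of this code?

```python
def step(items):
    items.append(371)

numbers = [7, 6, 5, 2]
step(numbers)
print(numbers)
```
[7, 6, 5, 2, 371]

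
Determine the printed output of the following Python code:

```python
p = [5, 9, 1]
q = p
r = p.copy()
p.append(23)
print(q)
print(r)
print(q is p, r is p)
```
[5, 9, 1, 23]
[5, 9, 1]
True False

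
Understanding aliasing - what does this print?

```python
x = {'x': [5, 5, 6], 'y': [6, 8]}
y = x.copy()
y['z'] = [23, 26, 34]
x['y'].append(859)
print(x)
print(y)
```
{'x': [5, 5, 6], 'y': [6, 8, 859]}
{'x': [5, 5, 6], 'y': [6, 8, 859], 'z': [23, 26, 34]}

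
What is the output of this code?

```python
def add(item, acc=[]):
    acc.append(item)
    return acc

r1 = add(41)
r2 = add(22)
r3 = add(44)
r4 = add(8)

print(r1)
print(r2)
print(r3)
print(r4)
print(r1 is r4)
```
[41, 22, 44, 8]
[41, 22, 44, 8]
[41, 22, 44, 8]
[41, 22, 44, 8]
True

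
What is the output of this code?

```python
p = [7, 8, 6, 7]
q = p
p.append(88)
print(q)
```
[7, 8, 6, 7, 88]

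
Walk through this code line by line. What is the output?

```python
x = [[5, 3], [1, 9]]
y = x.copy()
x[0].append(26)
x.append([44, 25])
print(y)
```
[[5, 3, 26], [1, 9]]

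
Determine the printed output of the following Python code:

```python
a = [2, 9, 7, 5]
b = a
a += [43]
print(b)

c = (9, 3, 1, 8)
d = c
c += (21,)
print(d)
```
[2, 9, 7, 5, 43]
(9, 3, 1, 8)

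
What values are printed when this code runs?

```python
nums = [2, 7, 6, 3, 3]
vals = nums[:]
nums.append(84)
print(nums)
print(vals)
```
[2, 7, 6, 3, 3, 84]
[2, 7, 6, 3, 3]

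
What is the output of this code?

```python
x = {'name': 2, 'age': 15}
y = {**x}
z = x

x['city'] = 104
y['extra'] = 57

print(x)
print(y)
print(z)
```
{'name': 2, 'age': 15, 'city': 104}
{'name': 2, 'age': 15, 'extra': 57}
{'name': 2, 'age': 15, 'city': 104}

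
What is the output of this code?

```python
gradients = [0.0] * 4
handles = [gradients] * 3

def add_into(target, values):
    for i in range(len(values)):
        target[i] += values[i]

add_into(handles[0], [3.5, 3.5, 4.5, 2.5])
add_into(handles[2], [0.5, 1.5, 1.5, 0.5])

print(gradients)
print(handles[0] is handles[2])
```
[4.0, 5.0, 6.0, 3.0]
True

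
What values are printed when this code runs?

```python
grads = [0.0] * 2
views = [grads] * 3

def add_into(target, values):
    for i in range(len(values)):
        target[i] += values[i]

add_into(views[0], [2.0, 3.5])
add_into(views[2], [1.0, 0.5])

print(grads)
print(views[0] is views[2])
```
[3.0, 4.0]
True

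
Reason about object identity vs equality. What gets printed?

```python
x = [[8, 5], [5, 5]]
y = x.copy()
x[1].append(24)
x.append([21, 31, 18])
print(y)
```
[[8, 5], [5, 5, 24]]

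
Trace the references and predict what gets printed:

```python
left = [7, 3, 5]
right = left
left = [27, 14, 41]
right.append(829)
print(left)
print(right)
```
[27, 14, 41]
[7, 3, 5, 829]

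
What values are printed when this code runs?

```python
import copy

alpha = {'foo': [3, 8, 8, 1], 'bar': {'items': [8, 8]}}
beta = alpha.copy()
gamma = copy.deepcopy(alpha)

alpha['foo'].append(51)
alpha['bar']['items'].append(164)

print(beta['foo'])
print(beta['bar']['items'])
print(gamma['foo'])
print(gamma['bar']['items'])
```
[3, 8, 8, 1, 51]
[8, 8, 164]
[3, 8, 8, 1]
[8, 8]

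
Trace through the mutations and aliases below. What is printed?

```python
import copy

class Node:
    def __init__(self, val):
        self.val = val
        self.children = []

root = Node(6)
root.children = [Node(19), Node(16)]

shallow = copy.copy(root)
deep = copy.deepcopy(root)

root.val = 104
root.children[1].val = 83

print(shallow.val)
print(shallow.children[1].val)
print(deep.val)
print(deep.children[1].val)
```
6
83
6
16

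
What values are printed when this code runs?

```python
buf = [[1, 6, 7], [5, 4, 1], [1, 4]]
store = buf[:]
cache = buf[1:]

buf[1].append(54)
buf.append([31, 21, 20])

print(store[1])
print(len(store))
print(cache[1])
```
[5, 4, 1, 54]
3
[1, 4]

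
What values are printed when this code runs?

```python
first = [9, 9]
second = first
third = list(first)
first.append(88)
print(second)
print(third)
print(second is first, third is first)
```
[9, 9, 88]
[9, 9]
True False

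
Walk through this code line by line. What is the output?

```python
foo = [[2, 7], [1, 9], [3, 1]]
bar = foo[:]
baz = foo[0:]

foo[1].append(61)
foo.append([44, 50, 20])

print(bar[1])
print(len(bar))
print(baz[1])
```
[1, 9, 61]
3
[1, 9, 61]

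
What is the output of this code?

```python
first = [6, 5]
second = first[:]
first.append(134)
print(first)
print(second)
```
[6, 5, 134]
[6, 5]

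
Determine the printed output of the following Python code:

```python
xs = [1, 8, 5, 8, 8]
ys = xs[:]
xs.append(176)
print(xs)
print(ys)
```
[1, 8, 5, 8, 8, 176]
[1, 8, 5, 8, 8]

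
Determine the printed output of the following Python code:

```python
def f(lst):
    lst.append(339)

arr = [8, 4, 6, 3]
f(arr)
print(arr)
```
[8, 4, 6, 3, 339]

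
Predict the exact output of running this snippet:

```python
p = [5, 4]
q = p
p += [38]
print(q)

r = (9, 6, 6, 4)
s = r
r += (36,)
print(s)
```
[5, 4, 38]
(9, 6, 6, 4)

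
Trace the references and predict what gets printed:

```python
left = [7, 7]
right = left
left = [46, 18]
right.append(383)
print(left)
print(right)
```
[46, 18]
[7, 7, 383]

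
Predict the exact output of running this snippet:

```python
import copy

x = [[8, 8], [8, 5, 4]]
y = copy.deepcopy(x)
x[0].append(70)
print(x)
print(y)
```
[[8, 8, 70], [8, 5, 4]]
[[8, 8], [8, 5, 4]]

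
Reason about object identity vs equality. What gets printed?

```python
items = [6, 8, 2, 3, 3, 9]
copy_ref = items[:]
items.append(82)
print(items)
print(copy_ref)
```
[6, 8, 2, 3, 3, 9, 82]
[6, 8, 2, 3, 3, 9]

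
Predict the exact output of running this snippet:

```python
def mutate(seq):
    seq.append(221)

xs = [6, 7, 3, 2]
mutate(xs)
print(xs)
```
[6, 7, 3, 2, 221]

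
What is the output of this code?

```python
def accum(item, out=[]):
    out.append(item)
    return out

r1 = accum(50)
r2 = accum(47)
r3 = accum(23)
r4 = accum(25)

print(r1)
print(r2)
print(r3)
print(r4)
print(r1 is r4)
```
[50, 47, 23, 25]
[50, 47, 23, 25]
[50, 47, 23, 25]
[50, 47, 23, 25]
True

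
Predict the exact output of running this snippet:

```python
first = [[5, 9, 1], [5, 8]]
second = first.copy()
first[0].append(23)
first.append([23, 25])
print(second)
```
[[5, 9, 1, 23], [5, 8]]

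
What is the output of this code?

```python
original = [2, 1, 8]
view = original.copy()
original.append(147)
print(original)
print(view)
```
[2, 1, 8, 147]
[2, 1, 8]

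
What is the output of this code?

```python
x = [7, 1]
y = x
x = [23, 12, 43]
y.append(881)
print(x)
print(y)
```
[23, 12, 43]
[7, 1, 881]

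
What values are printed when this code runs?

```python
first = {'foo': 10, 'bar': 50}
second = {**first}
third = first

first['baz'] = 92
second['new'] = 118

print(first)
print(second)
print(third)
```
{'foo': 10, 'bar': 50, 'baz': 92}
{'foo': 10, 'bar': 50, 'new': 118}
{'foo': 10, 'bar': 50, 'baz': 92}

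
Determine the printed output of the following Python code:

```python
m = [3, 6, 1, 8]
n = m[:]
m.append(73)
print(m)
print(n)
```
[3, 6, 1, 8, 73]
[3, 6, 1, 8]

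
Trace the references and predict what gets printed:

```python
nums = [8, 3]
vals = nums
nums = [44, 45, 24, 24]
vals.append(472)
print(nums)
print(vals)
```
[44, 45, 24, 24]
[8, 3, 472]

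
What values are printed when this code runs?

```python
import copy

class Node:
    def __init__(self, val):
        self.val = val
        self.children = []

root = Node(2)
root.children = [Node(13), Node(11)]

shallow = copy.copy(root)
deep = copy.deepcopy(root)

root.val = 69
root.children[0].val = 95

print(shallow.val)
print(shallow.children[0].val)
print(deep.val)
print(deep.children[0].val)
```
2
95
2
13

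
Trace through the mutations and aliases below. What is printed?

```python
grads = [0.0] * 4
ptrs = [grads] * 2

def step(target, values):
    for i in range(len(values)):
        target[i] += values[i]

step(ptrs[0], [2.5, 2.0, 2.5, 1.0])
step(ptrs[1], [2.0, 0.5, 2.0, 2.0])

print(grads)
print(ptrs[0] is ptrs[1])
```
[4.5, 2.5, 4.5, 3.0]
True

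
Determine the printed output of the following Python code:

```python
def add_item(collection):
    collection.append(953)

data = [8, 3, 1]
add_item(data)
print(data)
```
[8, 3, 1, 953]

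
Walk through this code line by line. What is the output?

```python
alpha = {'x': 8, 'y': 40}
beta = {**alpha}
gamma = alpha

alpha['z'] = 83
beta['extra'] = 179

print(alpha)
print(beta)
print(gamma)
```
{'x': 8, 'y': 40, 'z': 83}
{'x': 8, 'y': 40, 'extra': 179}
{'x': 8, 'y': 40, 'z': 83}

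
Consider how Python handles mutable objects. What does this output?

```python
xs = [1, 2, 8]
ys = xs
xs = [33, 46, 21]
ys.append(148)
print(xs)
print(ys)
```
[33, 46, 21]
[1, 2, 8, 148]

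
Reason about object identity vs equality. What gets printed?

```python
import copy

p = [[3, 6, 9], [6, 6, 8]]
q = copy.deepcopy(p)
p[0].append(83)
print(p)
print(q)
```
[[3, 6, 9, 83], [6, 6, 8]]
[[3, 6, 9], [6, 6, 8]]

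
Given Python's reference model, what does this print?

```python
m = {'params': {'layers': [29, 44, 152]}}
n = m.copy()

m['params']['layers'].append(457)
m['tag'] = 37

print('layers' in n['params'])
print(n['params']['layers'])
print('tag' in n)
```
True
[29, 44, 152, 457]
False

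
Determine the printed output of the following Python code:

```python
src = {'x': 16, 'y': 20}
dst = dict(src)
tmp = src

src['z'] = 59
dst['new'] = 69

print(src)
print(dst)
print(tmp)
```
{'x': 16, 'y': 20, 'z': 59}
{'x': 16, 'y': 20, 'new': 69}
{'x': 16, 'y': 20, 'z': 59}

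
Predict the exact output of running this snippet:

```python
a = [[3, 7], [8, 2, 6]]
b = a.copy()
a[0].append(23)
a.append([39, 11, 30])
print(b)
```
[[3, 7, 23], [8, 2, 6]]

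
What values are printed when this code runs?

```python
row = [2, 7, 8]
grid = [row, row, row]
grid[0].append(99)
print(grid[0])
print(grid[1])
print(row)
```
[2, 7, 8, 99]
[2, 7, 8, 99]
[2, 7, 8, 99]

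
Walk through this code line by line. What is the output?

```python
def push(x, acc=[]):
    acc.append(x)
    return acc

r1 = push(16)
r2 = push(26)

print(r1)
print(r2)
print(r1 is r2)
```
[16, 26]
[16, 26]
True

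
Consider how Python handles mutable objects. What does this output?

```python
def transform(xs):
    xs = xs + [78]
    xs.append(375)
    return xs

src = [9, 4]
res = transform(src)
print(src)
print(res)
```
[9, 4]
[9, 4, 78, 375]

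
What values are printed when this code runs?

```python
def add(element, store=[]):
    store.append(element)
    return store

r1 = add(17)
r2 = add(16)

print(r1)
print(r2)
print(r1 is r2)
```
[17, 16]
[17, 16]
True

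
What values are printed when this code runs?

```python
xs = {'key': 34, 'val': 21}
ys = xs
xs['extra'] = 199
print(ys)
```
{'key': 34, 'val': 21, 'extra': 199}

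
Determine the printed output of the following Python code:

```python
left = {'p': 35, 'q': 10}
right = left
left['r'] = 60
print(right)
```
{'p': 35, 'q': 10, 'r': 60}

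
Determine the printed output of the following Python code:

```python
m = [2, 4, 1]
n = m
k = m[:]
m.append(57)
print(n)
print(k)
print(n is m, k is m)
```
[2, 4, 1, 57]
[2, 4, 1]
True False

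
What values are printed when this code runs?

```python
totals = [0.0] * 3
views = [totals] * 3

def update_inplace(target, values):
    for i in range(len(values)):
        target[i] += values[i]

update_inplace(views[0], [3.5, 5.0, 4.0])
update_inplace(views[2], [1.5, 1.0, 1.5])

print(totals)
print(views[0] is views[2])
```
[5.0, 6.0, 5.5]
True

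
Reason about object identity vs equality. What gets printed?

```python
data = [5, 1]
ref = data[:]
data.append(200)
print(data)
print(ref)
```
[5, 1, 200]
[5, 1]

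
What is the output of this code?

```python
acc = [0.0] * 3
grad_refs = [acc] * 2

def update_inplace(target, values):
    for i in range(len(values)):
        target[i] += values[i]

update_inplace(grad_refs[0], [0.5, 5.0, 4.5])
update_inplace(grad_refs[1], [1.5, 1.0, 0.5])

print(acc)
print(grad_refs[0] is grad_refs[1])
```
[2.0, 6.0, 5.0]
True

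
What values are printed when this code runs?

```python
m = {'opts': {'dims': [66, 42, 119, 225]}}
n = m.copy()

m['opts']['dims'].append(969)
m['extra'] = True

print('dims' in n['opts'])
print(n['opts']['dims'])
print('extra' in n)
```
True
[66, 42, 119, 225, 969]
False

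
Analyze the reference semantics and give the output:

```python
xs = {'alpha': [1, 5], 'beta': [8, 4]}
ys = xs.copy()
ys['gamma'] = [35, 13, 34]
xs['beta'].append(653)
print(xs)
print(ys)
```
{'alpha': [1, 5], 'beta': [8, 4, 653]}
{'alpha': [1, 5], 'beta': [8, 4, 653], 'gamma': [35, 13, 34]}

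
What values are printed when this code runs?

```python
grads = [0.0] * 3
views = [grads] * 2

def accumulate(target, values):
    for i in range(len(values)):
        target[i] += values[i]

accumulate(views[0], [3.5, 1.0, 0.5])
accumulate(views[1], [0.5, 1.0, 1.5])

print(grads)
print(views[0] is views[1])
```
[4.0, 2.0, 2.0]
True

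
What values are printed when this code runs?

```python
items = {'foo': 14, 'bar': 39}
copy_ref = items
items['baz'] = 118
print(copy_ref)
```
{'foo': 14, 'bar': 39, 'baz': 118}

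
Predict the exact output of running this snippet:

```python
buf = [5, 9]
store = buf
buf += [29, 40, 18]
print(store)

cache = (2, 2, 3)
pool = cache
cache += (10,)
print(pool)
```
[5, 9, 29, 40, 18]
(2, 2, 3)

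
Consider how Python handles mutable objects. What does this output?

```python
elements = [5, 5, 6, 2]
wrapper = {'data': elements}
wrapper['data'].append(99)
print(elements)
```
[5, 5, 6, 2, 99]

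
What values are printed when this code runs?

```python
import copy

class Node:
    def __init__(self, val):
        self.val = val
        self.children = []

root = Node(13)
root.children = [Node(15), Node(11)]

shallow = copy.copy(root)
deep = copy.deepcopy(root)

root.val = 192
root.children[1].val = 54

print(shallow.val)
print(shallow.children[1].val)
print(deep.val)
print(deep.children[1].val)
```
13
54
13
11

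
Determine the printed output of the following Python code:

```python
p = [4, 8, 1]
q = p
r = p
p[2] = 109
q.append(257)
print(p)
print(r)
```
[4, 8, 109, 257]
[4, 8, 109, 257]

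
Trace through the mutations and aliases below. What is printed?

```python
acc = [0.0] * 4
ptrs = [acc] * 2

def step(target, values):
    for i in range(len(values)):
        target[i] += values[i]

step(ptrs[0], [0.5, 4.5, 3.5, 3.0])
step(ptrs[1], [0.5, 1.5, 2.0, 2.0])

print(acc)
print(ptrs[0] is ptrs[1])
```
[1.0, 6.0, 5.5, 5.0]
True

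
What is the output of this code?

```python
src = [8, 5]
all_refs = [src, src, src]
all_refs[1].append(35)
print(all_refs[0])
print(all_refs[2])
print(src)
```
[8, 5, 35]
[8, 5, 35]
[8, 5, 35]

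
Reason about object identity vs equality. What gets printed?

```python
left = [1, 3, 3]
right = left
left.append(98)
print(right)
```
[1, 3, 3, 98]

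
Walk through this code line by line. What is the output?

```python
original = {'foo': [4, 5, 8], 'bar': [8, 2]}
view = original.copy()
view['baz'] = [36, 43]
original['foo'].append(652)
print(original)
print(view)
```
{'foo': [4, 5, 8, 652], 'bar': [8, 2]}
{'foo': [4, 5, 8, 652], 'bar': [8, 2], 'baz': [36, 43]}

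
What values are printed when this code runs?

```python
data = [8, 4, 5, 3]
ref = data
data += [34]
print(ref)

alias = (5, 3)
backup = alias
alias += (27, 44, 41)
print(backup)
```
[8, 4, 5, 3, 34]
(5, 3)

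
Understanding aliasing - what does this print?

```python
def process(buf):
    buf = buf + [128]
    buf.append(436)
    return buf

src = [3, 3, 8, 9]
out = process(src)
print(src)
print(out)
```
[3, 3, 8, 9]
[3, 3, 8, 9, 128, 436]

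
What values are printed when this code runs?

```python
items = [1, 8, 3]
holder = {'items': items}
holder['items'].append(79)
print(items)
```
[1, 8, 3, 79]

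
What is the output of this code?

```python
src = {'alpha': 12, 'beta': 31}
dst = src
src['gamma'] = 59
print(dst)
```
{'alpha': 12, 'beta': 31, 'gamma': 59}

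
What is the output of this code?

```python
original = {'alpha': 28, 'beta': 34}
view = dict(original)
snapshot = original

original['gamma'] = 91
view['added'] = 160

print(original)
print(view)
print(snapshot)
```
{'alpha': 28, 'beta': 34, 'gamma': 91}
{'alpha': 28, 'beta': 34, 'added': 160}
{'alpha': 28, 'beta': 34, 'gamma': 91}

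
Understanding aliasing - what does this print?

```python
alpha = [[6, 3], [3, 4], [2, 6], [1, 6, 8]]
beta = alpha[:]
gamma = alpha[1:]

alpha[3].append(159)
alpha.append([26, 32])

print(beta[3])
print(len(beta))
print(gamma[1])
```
[1, 6, 8, 159]
4
[2, 6]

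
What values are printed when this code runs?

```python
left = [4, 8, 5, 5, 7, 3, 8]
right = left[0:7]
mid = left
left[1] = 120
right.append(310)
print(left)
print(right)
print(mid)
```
[4, 120, 5, 5, 7, 3, 8]
[4, 8, 5, 5, 7, 3, 8, 310]
[4, 120, 5, 5, 7, 3, 8]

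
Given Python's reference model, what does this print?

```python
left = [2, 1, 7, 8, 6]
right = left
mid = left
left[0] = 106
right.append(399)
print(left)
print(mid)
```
[106, 1, 7, 8, 6, 399]
[106, 1, 7, 8, 6, 399]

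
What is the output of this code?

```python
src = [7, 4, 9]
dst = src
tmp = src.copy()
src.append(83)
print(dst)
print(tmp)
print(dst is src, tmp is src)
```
[7, 4, 9, 83]
[7, 4, 9]
True False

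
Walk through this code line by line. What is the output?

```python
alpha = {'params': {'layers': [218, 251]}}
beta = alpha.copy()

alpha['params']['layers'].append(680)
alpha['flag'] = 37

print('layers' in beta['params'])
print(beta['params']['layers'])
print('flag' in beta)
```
True
[218, 251, 680]
False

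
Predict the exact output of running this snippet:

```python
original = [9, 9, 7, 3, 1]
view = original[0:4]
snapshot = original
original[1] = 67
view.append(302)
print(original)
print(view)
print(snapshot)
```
[9, 67, 7, 3, 1]
[9, 9, 7, 3, 302]
[9, 67, 7, 3, 1]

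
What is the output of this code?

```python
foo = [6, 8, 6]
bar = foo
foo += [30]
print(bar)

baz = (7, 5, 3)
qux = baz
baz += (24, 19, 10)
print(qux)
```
[6, 8, 6, 30]
(7, 5, 3)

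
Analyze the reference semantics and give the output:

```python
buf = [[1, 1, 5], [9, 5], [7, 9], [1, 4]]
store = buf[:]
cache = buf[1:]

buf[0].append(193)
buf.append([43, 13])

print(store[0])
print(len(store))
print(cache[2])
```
[1, 1, 5, 193]
4
[1, 4]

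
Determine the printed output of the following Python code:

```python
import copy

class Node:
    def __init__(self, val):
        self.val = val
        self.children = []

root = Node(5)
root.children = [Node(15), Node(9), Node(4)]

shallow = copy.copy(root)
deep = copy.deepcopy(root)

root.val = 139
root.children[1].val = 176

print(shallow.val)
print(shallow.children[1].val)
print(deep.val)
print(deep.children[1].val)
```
5
176
5
9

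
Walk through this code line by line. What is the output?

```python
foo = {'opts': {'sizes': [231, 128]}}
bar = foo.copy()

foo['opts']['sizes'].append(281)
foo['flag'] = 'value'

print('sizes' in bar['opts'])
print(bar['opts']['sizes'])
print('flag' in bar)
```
True
[231, 128, 281]
False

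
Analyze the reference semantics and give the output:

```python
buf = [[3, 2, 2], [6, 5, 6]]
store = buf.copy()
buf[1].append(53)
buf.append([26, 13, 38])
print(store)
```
[[3, 2, 2], [6, 5, 6, 53]]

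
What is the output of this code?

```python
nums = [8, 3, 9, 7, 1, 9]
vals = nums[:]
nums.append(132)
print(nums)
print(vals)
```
[8, 3, 9, 7, 1, 9, 132]
[8, 3, 9, 7, 1, 9]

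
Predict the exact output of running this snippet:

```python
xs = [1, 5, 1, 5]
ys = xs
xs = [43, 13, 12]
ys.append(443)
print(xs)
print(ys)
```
[43, 13, 12]
[1, 5, 1, 5, 443]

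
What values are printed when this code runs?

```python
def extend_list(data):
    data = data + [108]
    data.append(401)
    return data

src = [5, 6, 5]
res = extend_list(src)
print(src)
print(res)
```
[5, 6, 5]
[5, 6, 5, 108, 401]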